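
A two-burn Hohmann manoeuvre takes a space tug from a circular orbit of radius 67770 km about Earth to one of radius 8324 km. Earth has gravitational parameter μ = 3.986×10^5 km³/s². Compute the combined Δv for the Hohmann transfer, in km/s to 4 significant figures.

Transfer-ellipse semi-major axis a_t = (r₁ + r₂)/2 = (67770 + 8324)/2 = 38047 km.
Circular speed at r₁: v₁ = √(μ/r₁) = √(3.986×10^5/67770) = 2.4252 km/s.
Transfer-orbit speed at r₁ (v² = μ(2/r − 1/a)): v_a = √[μ(2/r₁ − 1/a_t)] = 1.1344 km/s.
First burn Δv₁ = |v_a − v₁| = 1.2908 km/s.
At r₂, v₂ = √(μ/r₂) = 6.9199 km/s.
Transfer-orbit speed at r₂: v_p = √[μ(2/r₂ − 1/a_t)] = 9.2355 km/s.
Second burn Δv₂ = |v₂ − v_p| = 2.3156 km/s.
Δv = Δv₁ + Δv₂ = 1.2908 + 2.3156 = 3.606 km/s.

Δv = 3.606 km/s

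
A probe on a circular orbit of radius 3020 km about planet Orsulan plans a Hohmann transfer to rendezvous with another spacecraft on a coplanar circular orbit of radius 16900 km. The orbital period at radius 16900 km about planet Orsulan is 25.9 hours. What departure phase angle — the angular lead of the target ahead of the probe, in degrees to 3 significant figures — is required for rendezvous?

From Kepler's third law T² = 4π²r³/μ at r = 16900 km, T = 25.9 hours = 25.9 × 3600 s = 93240 s: μ = 4π²r³/T² = 21918.7 km³/s².
Transfer-ellipse semi-major axis a_t = (r₁ + r₂)/2 = (3020 + 16900)/2 = 9960 km.
Transfer time t = π√(a_t³/μ) = 21093 s.
The target's mean motion on its circular orbit is ω₂ = √(μ/r₂³) = 6.7387×10^-5 rad/s.
Angle swept by the target during transfer: ω₂·t = 1.4214 rad = 81.44°.
Arrival is 180° from departure on the ellipse, so φ = 180° − 81.44° = 98.6°.

φ = 98.6°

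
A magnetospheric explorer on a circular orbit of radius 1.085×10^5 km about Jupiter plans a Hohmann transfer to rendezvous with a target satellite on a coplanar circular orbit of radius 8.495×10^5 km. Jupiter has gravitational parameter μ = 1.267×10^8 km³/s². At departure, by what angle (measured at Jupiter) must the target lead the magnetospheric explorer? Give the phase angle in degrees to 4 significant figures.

φ = 103.8°

The Hohmann ellipse has a_t = (r₁ + r₂)/2 = 4.790×10^5 km.
Transfer time t = π√(a_t³/μ) = 92526 s.
Target angular speed ω₂ = √(μ/r₂³) = 1.4376×10^-5 rad/s.
Angle swept by the target during transfer: ω₂·t = 1.3302 rad = 76.21°.
Arrival is 180° from departure on the ellipse, so φ = 180° − 76.21° = 103.8°.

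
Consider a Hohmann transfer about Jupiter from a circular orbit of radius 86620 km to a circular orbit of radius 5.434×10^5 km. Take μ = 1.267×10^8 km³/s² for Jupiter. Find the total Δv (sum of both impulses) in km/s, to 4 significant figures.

Transfer-ellipse semi-major axis a_t = (r₁ + r₂)/2 = (86620 + 5.434×10^5)/2 = 3.1501×10^5 km.
At r₁ the circular-orbit speed is v₁ = √(μ/r₁) = 38.245 km/s.
Transfer-orbit speed at r₁ (vis-viva): v_p = √[μ(2/r₁ − 1/a_t)] = 50.232 km/s.
First burn Δv₁ = |v_p − v₁| = 11.99 km/s.
At r₂, v₂ = √(μ/r₂) = 15.27 km/s.
Transfer-orbit speed at r₂: v_a = √[μ(2/r₂ − 1/a_t)] = 8.007 km/s.
Second burn Δv₂ = |v₂ − v_a| = 7.263 km/s.
Δv = Δv₁ + Δv₂ = 11.99 + 7.263 = 19.25 km/s.

Δv = 19.25 km/s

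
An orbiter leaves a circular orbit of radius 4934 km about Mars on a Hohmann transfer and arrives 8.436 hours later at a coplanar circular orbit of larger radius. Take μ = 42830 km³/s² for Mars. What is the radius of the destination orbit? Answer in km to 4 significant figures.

Transfer time t = 8.436 hours = 30369.6 s, and t = π√(a_t³/μ).
So a_t = (μ t²/π²)^(1/3) = (42830 × (30369.6)² / π²)^(1/3) = 15877 km.
Since a_t = (r₁ + r₂)/2, r₂ = 2a_t − r₁ = 2×15877 − 4934 = 26820 km.

r₂ = 26820 km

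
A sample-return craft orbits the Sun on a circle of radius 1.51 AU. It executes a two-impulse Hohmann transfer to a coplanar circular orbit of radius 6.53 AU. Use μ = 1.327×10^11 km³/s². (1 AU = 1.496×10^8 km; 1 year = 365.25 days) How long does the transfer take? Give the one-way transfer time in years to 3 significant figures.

In km: r₁ = 1.51 × 1.496×10^8 = 2.25896×10^8 km; r₂ = 6.53 × 1.496×10^8 = 9.76888×10^8 km.
Transfer-ellipse semi-major axis a_t = (r₁ + r₂)/2 = (2.25896×10^8 + 9.76888×10^8)/2 = 6.01392×10^8 km.
Transfer time t = π√(a_t³/μ) = π√((6.01392×10^8)³ / 1.327×10^11) = 1.272×10^8 s.
Converting: 1.272×10^8 s ÷ 3.15576×10^7 s/year (365.25 × 86400) = 4.03 years.

t = 4.03 years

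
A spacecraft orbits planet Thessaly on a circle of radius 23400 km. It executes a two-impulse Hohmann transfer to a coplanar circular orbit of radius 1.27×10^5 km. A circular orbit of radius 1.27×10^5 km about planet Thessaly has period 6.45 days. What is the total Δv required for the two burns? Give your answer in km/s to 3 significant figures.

From Kepler's third law T² = 4π²r³/μ at r = 1.27×10^5 km, T = 6.45 days = 6.45 × 86400 s = 5.5728×10^5 s: μ = 4π²r³/T² = 2.60390×10^5 km³/s².
Transfer-ellipse semi-major axis a_t = (r₁ + r₂)/2 = (23400 + 1.270×10^5)/2 = 75200 km.
Circular speed at r₁: v₁ = √(μ/r₁) = √(2.60390×10^5/23400) = 3.335831 km/s.
Transfer-orbit speed at r₁ (vis-viva equation): v_p = √[μ(2/r₁ − 1/a_t)] = 4.335079 km/s.
First burn Δv₁ = |v_p − v₁| = 0.9992 km/s.
Circular speed at r₂: v₂ = √(μ/r₂) = 1.43189 km/s.
Transfer-orbit speed at r₂: v_a = √[μ(2/r₂ − 1/a_t)] = 0.798747 km/s.
Second burn Δv₂ = |v₂ − v_a| = 0.6331 km/s.
Total Δv = Δv₁ + Δv₂ = 1.632 km/s.

Δv = 1.63 km/s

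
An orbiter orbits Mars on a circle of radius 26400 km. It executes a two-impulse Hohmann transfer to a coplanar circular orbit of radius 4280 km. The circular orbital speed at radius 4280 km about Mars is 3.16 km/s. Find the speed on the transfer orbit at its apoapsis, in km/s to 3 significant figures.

v = 0.672 km/s

From the circular-orbit relation v² = μ/r at r = 4280 km: μ = v²r = (3.16)² × 4280 = 42738.4 km³/s².
Semi-major axis of the transfer orbit: a_t = (26400 + 4280)/2 = 15340 km.
The apoapsis of the transfer ellipse is at r = 26400 km.
Applying v² = μ(2/r − 1/a_t): v = 0.6721 km/s.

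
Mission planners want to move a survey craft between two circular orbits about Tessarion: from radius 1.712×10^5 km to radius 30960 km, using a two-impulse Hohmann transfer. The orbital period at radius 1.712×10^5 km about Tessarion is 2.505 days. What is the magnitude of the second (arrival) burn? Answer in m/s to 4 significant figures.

From Kepler's third law T² = 4π²r³/μ at r = 1.712×10^5 km, T = 2.505 days = 2.505 × 86400 s = 2.16432×10^5 s: μ = 4π²r³/T² = 4.22891×10^6 km³/s².
Semi-major axis of the transfer orbit: a_t = (1.712×10^5 + 30960)/2 = 1.0108×10^5 km.
On the circular orbit at r = 30960 km, v_c = √(μ/r) = 11.687 km/s.
Transfer-orbit speed at the same r (vis-viva, a = a_t): v_t = √[μ(2/r − 1/a_t)] = 15.210 km/s.
Δv₂ = |v_t − v_c| = |15.210 − 11.687| = 3.523 km/s.

Δv₂ = 3523 m/s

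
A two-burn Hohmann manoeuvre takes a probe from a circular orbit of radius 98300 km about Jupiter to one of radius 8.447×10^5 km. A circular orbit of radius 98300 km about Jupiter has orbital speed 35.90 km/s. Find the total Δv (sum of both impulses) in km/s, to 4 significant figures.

From the circular-orbit relation v² = μ/r at r = 98300 km: μ = v²r = (35.90)² × 98300 = 1.26690×10^8 km³/s².
Semi-major axis of the transfer orbit: a_t = (98300 + 8.447×10^5)/2 = 4.715×10^5 km.
Circular speed at r₁: v₁ = √(μ/r₁) = √(1.26690×10^8/98300) = 35.900 km/s.
Transfer-orbit speed at r₁ (v² = μ(2/r − 1/a)): v_p = √[μ(2/r₁ − 1/a_t)] = 48.051 km/s.
First burn Δv₁ = |v_p − v₁| = 12.151 km/s.
Circular speed at r₂: v₂ = √(μ/r₂) = 12.24672 km/s.
Transfer-orbit speed at r₂: v_a = √[μ(2/r₂ − 1/a_t)] = 5.591855 km/s.
Second burn Δv₂ = |v₂ − v_a| = 6.6549 km/s.
Total Δv = Δv₁ + Δv₂ = 18.81 km/s.

Δv = 18.81 km/s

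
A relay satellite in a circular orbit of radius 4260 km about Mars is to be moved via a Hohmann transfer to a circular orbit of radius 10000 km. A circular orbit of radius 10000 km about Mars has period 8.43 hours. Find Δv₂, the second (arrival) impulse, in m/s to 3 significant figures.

From Kepler's third law T² = 4π²r³/μ at r = 10000 km, T = 8.43 hours = 8.43 × 3600 s = 30348 s: μ = 4π²r³/T² = 42864.7 km³/s².
Semi-major axis of the transfer orbit: a_t = (4260 + 10000)/2 = 7130 km.
Circular speed at r = 10000 km: v_c = √(μ/r) = 2.070 km/s.
Vis-viva on the transfer ellipse at r = 10000 km gives v_t = √[μ(2/r − 1/a_t)] = 1.600 km/s.
Δv₂ = |v_t − v_c| = |1.600 − 2.070| = 0.4700 km/s.

Δv₂ = 470 m/s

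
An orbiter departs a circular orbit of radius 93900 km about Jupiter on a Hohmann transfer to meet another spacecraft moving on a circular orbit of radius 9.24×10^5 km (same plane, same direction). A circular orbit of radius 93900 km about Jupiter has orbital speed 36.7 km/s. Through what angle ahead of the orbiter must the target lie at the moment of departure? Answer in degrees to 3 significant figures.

From the circular-orbit relation v² = μ/r at r = 93900 km: μ = v²r = (36.7)² × 93900 = 1.26473×10^8 km³/s².
The Hohmann ellipse has a_t = (r₁ + r₂)/2 = 5.0895×10^5 km.
The half-period of the transfer ellipse is t = π√(a_t³/μ) = 1.0143×10^5 s.
Target angular speed ω₂ = √(μ/r₂³) = 1.2662×10^-5 rad/s.
Angle swept by the target during transfer: ω₂·t = 1.2843 rad = 73.58°.
The orbiter traverses 180° on the transfer ellipse, so the target must lead by 180° − 73.58° = 106°.

φ = 106°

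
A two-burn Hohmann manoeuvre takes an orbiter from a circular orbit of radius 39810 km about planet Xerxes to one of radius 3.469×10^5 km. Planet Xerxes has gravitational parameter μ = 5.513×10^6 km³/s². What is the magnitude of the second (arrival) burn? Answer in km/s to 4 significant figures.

The Hohmann ellipse has a_t = (r₁ + r₂)/2 = 1.93355×10^5 km.
Circular speed at r = 3.469×10^5 km: v_c = √(μ/r) = 3.987 km/s.
Transfer-orbit speed at the same r (vis-viva, a = a_t): v_t = √[μ(2/r − 1/a_t)] = 1.809 km/s.
Δv₂ = |v_t − v_c| = |1.809 − 3.987| = 2.178 km/s.

Δv₂ = 2.178 km/s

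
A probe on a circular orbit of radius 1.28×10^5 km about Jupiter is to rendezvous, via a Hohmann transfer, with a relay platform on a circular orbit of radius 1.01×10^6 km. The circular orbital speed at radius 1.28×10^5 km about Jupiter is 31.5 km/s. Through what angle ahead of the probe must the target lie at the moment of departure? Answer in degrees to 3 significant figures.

φ = 104°

From the circular-orbit relation v² = μ/r at r = 1.28×10^5 km: μ = v²r = (31.5)² × 1.28×10^5 = 1.27008×10^8 km³/s².
The Hohmann ellipse has a_t = (r₁ + r₂)/2 = 5.690×10^5 km.
Transfer time t = π√(a_t³/μ) = 1.19647×10^5 s.
Target angular speed ω₂ = √(μ/r₂³) = 1.11028×10^-5 rad/s.
Angle swept by the target during transfer: ω₂·t = 1.3284 rad = 76.11°.
The probe traverses 180° on the transfer ellipse, so the target must lead by 180° − 76.11° = 104°.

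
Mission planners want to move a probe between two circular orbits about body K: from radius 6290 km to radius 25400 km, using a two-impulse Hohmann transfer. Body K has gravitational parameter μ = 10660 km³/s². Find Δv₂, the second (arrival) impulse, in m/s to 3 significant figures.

The Hohmann ellipse has a_t = (r₁ + r₂)/2 = 15845 km.
Circular speed at r = 25400 km: v_c = √(μ/r) = 0.64783 km/s.
Transfer-orbit speed at the same r (vis-viva, a = a_t): v_t = √[μ(2/r − 1/a_t)] = 0.40817 km/s.
Δv₂ = |v_t − v_c| = |0.40817 − 0.64783| = 0.2397 km/s.

Δv₂ = 240 m/s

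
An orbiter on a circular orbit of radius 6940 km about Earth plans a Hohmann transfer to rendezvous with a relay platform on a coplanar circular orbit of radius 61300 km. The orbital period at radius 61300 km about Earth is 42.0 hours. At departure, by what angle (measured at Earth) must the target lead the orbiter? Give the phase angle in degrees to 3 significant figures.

From Kepler's third law T² = 4π²r³/μ at r = 61300 km, T = 42.0 hours = 42.0 × 3600 s = 1.512×10^5 s: μ = 4π²r³/T² = 3.97775×10^5 km³/s².
Semi-major axis of the transfer orbit: a_t = (6940 + 61300)/2 = 34120 km.
Transfer time t = π√(a_t³/μ) = 31390 s.
Target angular speed ω₂ = √(μ/r₂³) = 4.156×10^-5 rad/s.
Angle swept by the target during transfer: ω₂·t = 1.3046 rad = 74.75°.
The orbiter traverses 180° on the transfer ellipse, so the target must lead by 180° − 74.75° = 105°.

φ = 105°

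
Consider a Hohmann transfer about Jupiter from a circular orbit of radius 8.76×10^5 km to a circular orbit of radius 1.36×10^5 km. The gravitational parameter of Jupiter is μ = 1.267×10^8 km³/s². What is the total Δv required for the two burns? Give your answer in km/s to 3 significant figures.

Δv = 15.4 km/s

The Hohmann ellipse has a_t = (r₁ + r₂)/2 = 5.060×10^5 km.
At r₁ the circular-orbit speed is v₁ = √(μ/r₁) = 12.02642 km/s.
On the transfer ellipse at r₁, vis-viva gives v_a = √[μ(2/r₁ − 1/a_t)] = 6.234914 km/s.
First burn Δv₁ = |v_a − v₁| = 5.792 km/s.
At r₂, v₂ = √(μ/r₂) = 30.522 km/s.
Transfer-orbit speed at r₂: v_p = √[μ(2/r₂ − 1/a_t)] = 40.160 km/s.
Second burn Δv₂ = |v₂ − v_p| = 9.638 km/s.
Δv = Δv₁ + Δv₂ = 5.792 + 9.638 = 15.43 km/s.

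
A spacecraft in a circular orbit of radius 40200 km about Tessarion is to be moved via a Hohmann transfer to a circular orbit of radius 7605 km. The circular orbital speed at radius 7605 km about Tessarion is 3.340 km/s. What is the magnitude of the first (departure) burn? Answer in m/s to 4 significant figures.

Δv₁ = 633.3 m/s

From the circular-orbit relation v² = μ/r at r = 7605 km: μ = v²r = (3.340)² × 7605 = 84838.3 km³/s².
Semi-major axis of the transfer orbit: a_t = (40200 + 7605)/2 = 23902.5 km.
Circular speed at r = 40200 km: v_c = √(μ/r) = 1.4527 km/s.
Vis-viva on the transfer ellipse at r = 40200 km gives v_t = √[μ(2/r − 1/a_t)] = 0.81943 km/s.
Δv₁ = |v_t − v_c| = |0.81943 − 1.4527| = 0.6333 km/s.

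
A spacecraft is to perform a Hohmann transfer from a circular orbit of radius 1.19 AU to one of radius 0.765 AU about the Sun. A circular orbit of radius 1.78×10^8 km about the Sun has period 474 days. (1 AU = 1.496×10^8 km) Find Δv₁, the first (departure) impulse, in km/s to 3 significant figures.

From Kepler's third law T² = 4π²r³/μ at r = 1.78×10^8 km, T = 474 days = 474 × 86400 s = 4.09536×10^7 s: μ = 4π²r³/T² = 1.32750×10^11 km³/s².
In km: r₁ = 1.19 × 1.496×10^8 = 1.78024×10^8 km; r₂ = 0.765 × 1.496×10^8 = 1.14444×10^8 km.
Semi-major axis of the transfer orbit: a_t = (1.78024×10^8 + 1.14444×10^8)/2 = 1.46234×10^8 km.
On the circular orbit at r = 1.78024×10^8 km, v_c = √(μ/r) = 27.31 km/s.
Transfer-orbit speed at the same r (vis-viva, a = a_t): v_t = √[μ(2/r − 1/a_t)] = 24.16 km/s.
Δv₁ = |v_t − v_c| = |24.16 − 27.31| = 3.150 km/s.

Δv₁ = 3.15 km/s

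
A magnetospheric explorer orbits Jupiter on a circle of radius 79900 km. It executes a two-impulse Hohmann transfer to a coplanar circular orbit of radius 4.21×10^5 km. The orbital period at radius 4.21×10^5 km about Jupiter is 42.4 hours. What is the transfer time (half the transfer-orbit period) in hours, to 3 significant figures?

t = 9.73 hours

From Kepler's third law T² = 4π²r³/μ at r = 4.21×10^5 km, T = 42.4 hours = 42.4 × 3600 s = 1.5264×10^5 s: μ = 4π²r³/T² = 1.26436×10^8 km³/s².
Semi-major axis of the transfer orbit: a_t = (79900 + 4.210×10^5)/2 = 2.5045×10^5 km.
Half the transfer-orbit period gives t = π√(a_t³/μ) = 35020 s.
Converting: 35020 s ÷ 3600 s/hour = 9.73 hours.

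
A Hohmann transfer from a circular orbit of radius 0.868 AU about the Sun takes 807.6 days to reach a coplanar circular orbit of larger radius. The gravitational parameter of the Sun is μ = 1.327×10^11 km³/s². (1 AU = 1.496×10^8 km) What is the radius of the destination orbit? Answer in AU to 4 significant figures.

r₂ = 4.520 AU

In km: r₁ = 0.868 × 1.496×10^8 = 1.298528×10^8 km.
Transfer time t = 807.6 days = 6.977664×10^7 s, and t = π√(a_t³/μ).
So a_t = (μ t²/π²)^(1/3) = (1.327×10^11 × (6.977664×10^7)² / π²)^(1/3) = 4.0302×10^8 km.
Since a_t = (r₁ + r₂)/2, r₂ = 2a_t − r₁ = 2×4.0302×10^8 − 1.298528×10^8 = 6.761872×10^8 km.
In AU: r₂ = 6.761872×10^8 / 1.496×10^8 = 4.520 AU.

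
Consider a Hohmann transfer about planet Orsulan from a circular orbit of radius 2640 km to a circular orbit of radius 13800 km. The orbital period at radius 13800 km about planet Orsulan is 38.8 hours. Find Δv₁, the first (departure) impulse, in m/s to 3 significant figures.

Δv₁ = 420 m/s

From Kepler's third law T² = 4π²r³/μ at r = 13800 km, T = 38.8 hours = 38.8 × 3600 s = 1.3968×10^5 s: μ = 4π²r³/T² = 5317.76 km³/s².
The Hohmann ellipse has a_t = (r₁ + r₂)/2 = 8220 km.
On the circular orbit at r = 2640 km, v_c = √(μ/r) = 1.41926 km/s.
Vis-viva on the transfer ellipse at r = 2640 km gives v_t = √[μ(2/r − 1/a_t)] = 1.83893 km/s.
Δv₁ = |v_t − v_c| = |1.83893 − 1.41926| = 0.4197 km/s.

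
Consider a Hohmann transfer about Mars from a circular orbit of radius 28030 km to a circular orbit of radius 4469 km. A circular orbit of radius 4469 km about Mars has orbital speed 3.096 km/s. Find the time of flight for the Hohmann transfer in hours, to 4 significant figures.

From the circular-orbit relation v² = μ/r at r = 4469 km: μ = v²r = (3.096)² × 4469 = 42836.3 km³/s².
Semi-major axis of the transfer orbit: a_t = (28030 + 4469)/2 = 16249.5 km.
Half the transfer-orbit period gives t = π√(a_t³/μ) = 31442 s.
Converting: 31442 s ÷ 3600 s/hour = 8.734 hours.

t = 8.734 hours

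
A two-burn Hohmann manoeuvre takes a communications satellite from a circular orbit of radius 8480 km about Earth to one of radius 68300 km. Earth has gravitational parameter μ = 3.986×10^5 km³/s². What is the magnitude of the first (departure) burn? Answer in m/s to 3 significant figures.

The Hohmann ellipse has a_t = (r₁ + r₂)/2 = 38390 km.
Circular speed at r = 8480 km: v_c = √(μ/r) = 6.856 km/s.
Transfer-orbit speed at the same r (vis-viva, a = a_t): v_t = √[μ(2/r − 1/a_t)] = 9.145 km/s.
Δv₁ = |v_t − v_c| = |9.145 − 6.856| = 2.289 km/s.

Δv₁ = 2290 m/s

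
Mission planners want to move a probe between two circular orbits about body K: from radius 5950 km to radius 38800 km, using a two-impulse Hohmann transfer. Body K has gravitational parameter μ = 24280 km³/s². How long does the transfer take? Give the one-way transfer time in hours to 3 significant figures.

Transfer-ellipse semi-major axis a_t = (r₁ + r₂)/2 = (5950 + 38800)/2 = 22375 km.
Half the transfer-orbit period gives t = π√(a_t³/μ) = 67480 s.
Converting: 67480 s ÷ 3600 s/hour = 18.7 hours.

t = 18.7 hours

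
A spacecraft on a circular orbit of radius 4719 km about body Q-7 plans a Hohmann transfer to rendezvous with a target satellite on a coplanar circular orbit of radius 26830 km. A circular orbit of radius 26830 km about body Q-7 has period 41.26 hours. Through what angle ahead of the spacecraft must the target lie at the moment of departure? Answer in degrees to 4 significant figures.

φ = 98.85°

From Kepler's third law T² = 4π²r³/μ at r = 26830 km, T = 41.26 hours = 41.26 × 3600 s = 1.48536×10^5 s: μ = 4π²r³/T² = 34558.8 km³/s².
Transfer-ellipse semi-major axis a_t = (r₁ + r₂)/2 = (4719 + 26830)/2 = 15774.5 km.
The half-period of the transfer ellipse is t = π√(a_t³/μ) = 33481 s.
The target's mean motion on its circular orbit is ω₂ = √(μ/r₂³) = 4.2301×10^-5 rad/s.
Angle swept by the target during transfer: ω₂·t = 1.4163 rad = 81.15°.
The spacecraft traverses 180° on the transfer ellipse, so the target must lead by 180° − 81.15° = 98.85°.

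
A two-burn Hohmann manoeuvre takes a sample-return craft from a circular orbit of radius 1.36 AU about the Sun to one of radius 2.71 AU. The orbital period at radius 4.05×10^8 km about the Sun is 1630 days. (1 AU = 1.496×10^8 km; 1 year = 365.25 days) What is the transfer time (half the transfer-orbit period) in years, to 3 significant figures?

From Kepler's third law T² = 4π²r³/μ at r = 4.05×10^8 km, T = 1630 days = 1630 × 86400 s = 1.40832×10^8 s: μ = 4π²r³/T² = 1.32228×10^11 km³/s².
In km: r₁ = 1.36 × 1.496×10^8 = 2.03456×10^8 km; r₂ = 2.71 × 1.496×10^8 = 4.05416×10^8 km.
The Hohmann ellipse has a_t = (r₁ + r₂)/2 = 3.04436×10^8 km.
By Kepler's third law the transfer-orbit period is T = 2π√(a_t³/μ), so t = T/2 = 4.589×10^7 s.
Converting: 4.589×10^7 s ÷ 3.15576×10^7 s/year (365.25 × 86400) = 1.45 years.

t = 1.45 years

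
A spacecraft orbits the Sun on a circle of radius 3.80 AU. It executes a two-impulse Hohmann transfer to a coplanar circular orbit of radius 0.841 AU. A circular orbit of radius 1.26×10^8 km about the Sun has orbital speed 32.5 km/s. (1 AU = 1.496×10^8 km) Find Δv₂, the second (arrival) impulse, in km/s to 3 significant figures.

Δv₂ = 9.10 km/s

From the circular-orbit relation v² = μ/r at r = 1.26×10^8 km: μ = v²r = (32.5)² × 1.26×10^8 = 1.33088×10^11 km³/s².
In km: r₁ = 3.80 × 1.496×10^8 = 5.6848×10^8 km; r₂ = 0.841 × 1.496×10^8 = 1.258136×10^8 km.
Semi-major axis of the transfer orbit: a_t = (5.6848×10^8 + 1.258136×10^8)/2 = 3.471468×10^8 km.
Circular speed at r = 1.258136×10^8 km: v_c = √(μ/r) = 32.524 km/s.
Vis-viva on the transfer ellipse at r = 1.258136×10^8 km gives v_t = √[μ(2/r − 1/a_t)] = 41.620 km/s.
Δv₂ = |v_t − v_c| = |41.620 − 32.524| = 9.096 km/s.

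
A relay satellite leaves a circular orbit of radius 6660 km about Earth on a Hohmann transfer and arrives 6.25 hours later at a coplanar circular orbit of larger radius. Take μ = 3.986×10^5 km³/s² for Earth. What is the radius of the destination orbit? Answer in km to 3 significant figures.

r₂ = 48000 km

Transfer time t = 6.25 hours = 22500 s, and t = π√(a_t³/μ).
So a_t = (μ t²/π²)^(1/3) = (3.986×10^5 × (22500)² / π²)^(1/3) = 27344 km.
Since a_t = (r₁ + r₂)/2, r₂ = 2a_t − r₁ = 2×27344 − 6660 = 48028 km.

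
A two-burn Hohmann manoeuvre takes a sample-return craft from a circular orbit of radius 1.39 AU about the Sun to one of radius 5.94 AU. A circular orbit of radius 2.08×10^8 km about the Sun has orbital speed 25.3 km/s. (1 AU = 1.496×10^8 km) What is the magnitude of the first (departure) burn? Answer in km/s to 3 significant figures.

Δv₁ = 6.91 km/s

From the circular-orbit relation v² = μ/r at r = 2.08×10^8 km: μ = v²r = (25.3)² × 2.08×10^8 = 1.33139×10^11 km³/s².
In km: r₁ = 1.39 × 1.496×10^8 = 2.07944×10^8 km; r₂ = 5.94 × 1.496×10^8 = 8.88624×10^8 km.
The Hohmann ellipse has a_t = (r₁ + r₂)/2 = 5.48284×10^8 km.
Circular speed at r = 2.07944×10^8 km: v_c = √(μ/r) = 25.30 km/s.
Transfer-orbit speed at the same r (vis-viva, a = a_t): v_t = √[μ(2/r − 1/a_t)] = 32.21 km/s.
Δv₁ = |v_t − v_c| = |32.21 − 25.30| = 6.910 km/s.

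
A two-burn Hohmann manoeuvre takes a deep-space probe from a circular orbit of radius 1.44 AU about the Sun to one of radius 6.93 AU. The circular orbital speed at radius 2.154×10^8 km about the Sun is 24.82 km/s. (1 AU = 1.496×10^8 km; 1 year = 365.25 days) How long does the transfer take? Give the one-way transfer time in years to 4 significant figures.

t = 4.281 years

From the circular-orbit relation v² = μ/r at r = 2.154×10^8 km: μ = v²r = (24.82)² × 2.154×10^8 = 1.32693×10^11 km³/s².
In km: r₁ = 1.44 × 1.496×10^8 = 2.15424×10^8 km; r₂ = 6.93 × 1.496×10^8 = 1.036728×10^9 km.
Semi-major axis of the transfer orbit: a_t = (2.15424×10^8 + 1.036728×10^9)/2 = 6.26076×10^8 km.
Transfer time t = π√(a_t³/μ) = π√((6.26076×10^8)³ / 1.32693×10^11) = 1.351×10^8 s.
Converting: 1.351×10^8 s ÷ 3.15576×10^7 s/year (365.25 × 86400) = 4.281 years.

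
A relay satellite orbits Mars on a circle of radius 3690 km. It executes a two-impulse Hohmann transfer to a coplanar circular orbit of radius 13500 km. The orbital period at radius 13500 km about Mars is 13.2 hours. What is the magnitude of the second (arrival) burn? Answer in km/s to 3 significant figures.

From Kepler's third law T² = 4π²r³/μ at r = 13500 km, T = 13.2 hours = 13.2 × 3600 s = 47520 s: μ = 4π²r³/T² = 43013.8 km³/s².
Transfer-ellipse semi-major axis a_t = (r₁ + r₂)/2 = (3690 + 13500)/2 = 8595 km.
Circular speed at r = 13500 km: v_c = √(μ/r) = 1.7850 km/s.
Vis-viva on the transfer ellipse at r = 13500 km gives v_t = √[μ(2/r − 1/a_t)] = 1.1696 km/s.
Δv₂ = |v_t − v_c| = |1.1696 − 1.7850| = 0.6154 km/s.

Δv₂ = 0.615 km/s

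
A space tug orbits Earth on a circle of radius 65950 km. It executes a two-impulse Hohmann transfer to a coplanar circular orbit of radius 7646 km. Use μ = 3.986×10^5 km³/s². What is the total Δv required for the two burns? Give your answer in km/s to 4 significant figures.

Transfer-ellipse semi-major axis a_t = (r₁ + r₂)/2 = (65950 + 7646)/2 = 36798 km.
At r₁ the circular-orbit speed is v₁ = √(μ/r₁) = 2.4584 km/s.
On the transfer ellipse at r₁, vis-viva gives v_a = √[μ(2/r₁ − 1/a_t)] = 1.1206 km/s.
First burn Δv₁ = |v_a − v₁| = 1.338 km/s.
At r₂, v₂ = √(μ/r₂) = 7.220 km/s.
Transfer-orbit speed at r₂: v_p = √[μ(2/r₂ − 1/a_t)] = 9.666 km/s.
Second burn Δv₂ = |v₂ − v_p| = 2.446 km/s.
Δv = Δv₁ + Δv₂ = 1.338 + 2.446 = 3.784 km/s.

Δv = 3.784 km/s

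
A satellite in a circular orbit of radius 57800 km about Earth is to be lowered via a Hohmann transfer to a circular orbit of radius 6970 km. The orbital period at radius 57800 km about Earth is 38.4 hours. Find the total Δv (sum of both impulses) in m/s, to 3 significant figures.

From Kepler's third law T² = 4π²r³/μ at r = 57800 km, T = 38.4 hours = 38.4 × 3600 s = 1.3824×10^5 s: μ = 4π²r³/T² = 3.98911×10^5 km³/s².
Transfer-ellipse semi-major axis a_t = (r₁ + r₂)/2 = (57800 + 6970)/2 = 32385 km.
Circular speed at r₁: v₁ = √(μ/r₁) = √(3.98911×10^5/57800) = 2.627 km/s.
On the transfer ellipse at r₁, v² = μ(2/r − 1/a) gives v_a = √[μ(2/r₁ − 1/a_t)] = 1.219 km/s.
First burn Δv₁ = |v_a − v₁| = 1.408 km/s.
Circular speed at r₂: v₂ = √(μ/r₂) = 7.5652 km/s.
Transfer-orbit speed at r₂: v_p = √[μ(2/r₂ − 1/a_t)] = 10.107 km/s.
Second burn Δv₂ = |v₂ − v_p| = 2.542 km/s.
Δv = Δv₁ + Δv₂ = 1.408 + 2.542 = 3.950 km/s.

Δv = 3950 m/s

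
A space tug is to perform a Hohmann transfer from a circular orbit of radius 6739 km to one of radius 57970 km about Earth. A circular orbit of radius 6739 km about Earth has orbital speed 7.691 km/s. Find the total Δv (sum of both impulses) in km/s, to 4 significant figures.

Δv = 4.029 km/s

From the circular-orbit relation v² = μ/r at r = 6739 km: μ = v²r = (7.691)² × 6739 = 3.98622×10^5 km³/s².
Transfer-ellipse semi-major axis a_t = (r₁ + r₂)/2 = (6739 + 57970)/2 = 32354.5 km.
Circular speed at r₁: v₁ = √(μ/r₁) = √(3.98622×10^5/6739) = 7.69100 km/s.
Transfer-orbit speed at r₁ (vis-viva): v_p = √[μ(2/r₁ − 1/a_t)] = 10.2948 km/s.
First burn Δv₁ = |v_p − v₁| = 2.6038 km/s.
Circular speed at r₂: v₂ = √(μ/r₂) = 2.6223 km/s.
Transfer-orbit speed at r₂: v_a = √[μ(2/r₂ − 1/a_t)] = 1.1968 km/s.
Second burn Δv₂ = |v₂ − v_a| = 1.4255 km/s.
Total Δv = Δv₁ + Δv₂ = 4.029 km/s.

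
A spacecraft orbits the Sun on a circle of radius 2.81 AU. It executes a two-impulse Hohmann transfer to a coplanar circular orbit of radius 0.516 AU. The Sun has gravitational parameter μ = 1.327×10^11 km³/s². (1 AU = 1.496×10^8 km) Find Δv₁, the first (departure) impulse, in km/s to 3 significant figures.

Δv₁ = 7.87 km/s

In km: r₁ = 2.81 × 1.496×10^8 = 4.20376×10^8 km; r₂ = 0.516 × 1.496×10^8 = 7.71936×10^7 km.
Transfer-ellipse semi-major axis a_t = (r₁ + r₂)/2 = (4.20376×10^8 + 7.71936×10^7)/2 = 2.487848×10^8 km.
On the circular orbit at r = 4.20376×10^8 km, v_c = √(μ/r) = 17.767 km/s.
Vis-viva on the transfer ellipse at r = 4.20376×10^8 km gives v_t = √[μ(2/r − 1/a_t)] = 9.8968 km/s.
Δv₁ = |v_t − v_c| = |9.8968 − 17.767| = 7.870 km/s.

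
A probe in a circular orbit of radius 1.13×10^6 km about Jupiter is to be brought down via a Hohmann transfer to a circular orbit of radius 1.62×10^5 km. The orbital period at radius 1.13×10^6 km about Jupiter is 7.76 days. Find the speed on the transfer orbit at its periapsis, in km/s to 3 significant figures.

From Kepler's third law T² = 4π²r³/μ at r = 1.13×10^6 km, T = 7.76 days = 7.76 × 86400 s = 6.70464×10^5 s: μ = 4π²r³/T² = 1.26720×10^8 km³/s².
Transfer-ellipse semi-major axis a_t = (r₁ + r₂)/2 = (1.130×10^6 + 1.620×10^5)/2 = 6.460×10^5 km.
At periapsis, r = 1.620×10^5 km.
Applying v² = μ(2/r − 1/a_t): v = 36.99 km/s.

v = 37.0 km/s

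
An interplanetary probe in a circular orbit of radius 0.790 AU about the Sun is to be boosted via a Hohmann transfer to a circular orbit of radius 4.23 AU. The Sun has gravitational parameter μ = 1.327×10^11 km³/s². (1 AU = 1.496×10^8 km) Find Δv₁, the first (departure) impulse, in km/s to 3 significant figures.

In km: r₁ = 0.790 × 1.496×10^8 = 1.18184×10^8 km; r₂ = 4.23 × 1.496×10^8 = 6.32808×10^8 km.
Transfer-ellipse semi-major axis a_t = (r₁ + r₂)/2 = (1.18184×10^8 + 6.32808×10^8)/2 = 3.75496×10^8 km.
On the circular orbit at r = 1.18184×10^8 km, v_c = √(μ/r) = 33.509 km/s.
Vis-viva on the transfer ellipse at r = 1.18184×10^8 km gives v_t = √[μ(2/r − 1/a_t)] = 43.500 km/s.
Δv₁ = |v_t − v_c| = |43.500 − 33.509| = 9.991 km/s.

Δv₁ = 9.99 km/s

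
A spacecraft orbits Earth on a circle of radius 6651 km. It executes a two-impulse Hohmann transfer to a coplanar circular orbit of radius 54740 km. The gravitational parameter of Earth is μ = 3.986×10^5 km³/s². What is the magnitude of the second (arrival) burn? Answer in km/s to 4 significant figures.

Δv₂ = 1.442 km/s

The Hohmann ellipse has a_t = (r₁ + r₂)/2 = 30695.5 km.
On the circular orbit at r = 54740 km, v_c = √(μ/r) = 2.698 km/s.
Vis-viva on the transfer ellipse at r = 54740 km gives v_t = √[μ(2/r − 1/a_t)] = 1.256 km/s.
Δv₂ = |v_t − v_c| = |1.256 − 2.698| = 1.442 km/s.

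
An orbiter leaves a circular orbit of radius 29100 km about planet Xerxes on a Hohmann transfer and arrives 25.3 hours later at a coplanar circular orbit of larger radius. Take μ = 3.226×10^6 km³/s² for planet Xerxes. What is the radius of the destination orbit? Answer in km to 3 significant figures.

r₂ = 2.50×10^5 km

Transfer time t = 25.3 hours = 91080 s, and t = π√(a_t³/μ).
So a_t = (μ t²/π²)^(1/3) = (3.226×10^6 × (91080)² / π²)^(1/3) = 1.3945×10^5 km.
Since a_t = (r₁ + r₂)/2, r₂ = 2a_t − r₁ = 2×1.3945×10^5 − 29100 = 2.498×10^5 km.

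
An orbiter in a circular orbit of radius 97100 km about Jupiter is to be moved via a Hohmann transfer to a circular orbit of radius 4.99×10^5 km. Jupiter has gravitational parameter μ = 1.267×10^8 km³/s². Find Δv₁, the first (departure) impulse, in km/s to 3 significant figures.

Δv₁ = 10.6 km/s

Semi-major axis of the transfer orbit: a_t = (97100 + 4.990×10^5)/2 = 2.9805×10^5 km.
On the circular orbit at r = 97100 km, v_c = √(μ/r) = 36.12 km/s.
Vis-viva on the transfer ellipse at r = 97100 km gives v_t = √[μ(2/r − 1/a_t)] = 46.74 km/s.
Δv₁ = |v_t − v_c| = |46.74 − 36.12| = 10.62 km/s.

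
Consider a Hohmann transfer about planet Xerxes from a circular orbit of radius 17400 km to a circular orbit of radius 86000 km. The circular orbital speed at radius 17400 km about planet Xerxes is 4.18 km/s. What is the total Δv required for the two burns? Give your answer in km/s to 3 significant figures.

Δv = 2.00 km/s

From the circular-orbit relation v² = μ/r at r = 17400 km: μ = v²r = (4.18)² × 17400 = 3.04020×10^5 km³/s².
The Hohmann ellipse has a_t = (r₁ + r₂)/2 = 51700 km.
At r₁ the circular-orbit speed is v₁ = √(μ/r₁) = 4.1800 km/s.
Transfer-orbit speed at r₁ (vis-viva): v_p = √[μ(2/r₁ − 1/a_t)] = 5.3911 km/s.
First burn Δv₁ = |v_p − v₁| = 1.2111 km/s.
Circular speed at r₂: v₂ = √(μ/r₂) = 1.88019 km/s.
Transfer-orbit speed at r₂: v_a = √[μ(2/r₂ − 1/a_t)] = 1.09076 km/s.
Second burn Δv₂ = |v₂ − v_a| = 0.78943 km/s.
Total Δv = Δv₁ + Δv₂ = 2.001 km/s.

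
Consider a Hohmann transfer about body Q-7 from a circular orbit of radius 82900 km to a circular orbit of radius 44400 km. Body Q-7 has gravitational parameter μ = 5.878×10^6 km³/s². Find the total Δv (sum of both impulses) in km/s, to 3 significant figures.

The Hohmann ellipse has a_t = (r₁ + r₂)/2 = 63650 km.
At r₁ the circular-orbit speed is v₁ = √(μ/r₁) = 8.4205 km/s.
Transfer-orbit speed at r₁ (vis-viva equation): v_a = √[μ(2/r₁ − 1/a_t)] = 7.0328 km/s.
First burn Δv₁ = |v_a − v₁| = 1.388 km/s.
Circular speed at r₂: v₂ = √(μ/r₂) = 11.506 km/s.
Transfer-orbit speed at r₂: v_p = √[μ(2/r₂ − 1/a_t)] = 13.131 km/s.
Second burn Δv₂ = |v₂ − v_p| = 1.625 km/s.
Δv = Δv₁ + Δv₂ = 1.388 + 1.625 = 3.013 km/s.

Δv = 3.01 km/s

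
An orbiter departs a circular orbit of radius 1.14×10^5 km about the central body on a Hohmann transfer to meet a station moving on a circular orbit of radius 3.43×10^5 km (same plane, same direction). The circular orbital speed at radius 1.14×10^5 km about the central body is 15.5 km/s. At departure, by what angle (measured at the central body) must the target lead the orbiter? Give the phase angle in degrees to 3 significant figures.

From the circular-orbit relation v² = μ/r at r = 1.14×10^5 km: μ = v²r = (15.5)² × 1.14×10^5 = 2.73885×10^7 km³/s².
Transfer-ellipse semi-major axis a_t = (r₁ + r₂)/2 = (1.140×10^5 + 3.430×10^5)/2 = 2.285×10^5 km.
Transfer time t = π√(a_t³/μ) = 65568 s.
The target's mean motion on its circular orbit is ω₂ = √(μ/r₂³) = 2.6052×10^-5 rad/s.
Angle swept by the target during transfer: ω₂·t = 1.7082 rad = 97.87°.
Arrival is 180° from departure on the ellipse, so φ = 180° − 97.87° = 82.1°.

φ = 82.1°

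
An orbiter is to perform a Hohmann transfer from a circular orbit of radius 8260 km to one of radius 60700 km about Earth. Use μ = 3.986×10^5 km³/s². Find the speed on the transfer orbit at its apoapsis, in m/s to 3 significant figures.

v = 1250 m/s

Transfer-ellipse semi-major axis a_t = (r₁ + r₂)/2 = (8260 + 60700)/2 = 34480 km.
At apoapsis, r = 60700 km.
From the vis-viva equation, v = √[μ(2/r − 1/a_t)] = 1.254 km/s.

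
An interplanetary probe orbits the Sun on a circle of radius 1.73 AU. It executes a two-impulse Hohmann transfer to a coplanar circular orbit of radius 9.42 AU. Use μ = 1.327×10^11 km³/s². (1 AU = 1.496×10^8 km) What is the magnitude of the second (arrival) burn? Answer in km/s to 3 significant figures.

In km: r₁ = 1.73 × 1.496×10^8 = 2.58808×10^8 km; r₂ = 9.42 × 1.496×10^8 = 1.409232×10^9 km.
The Hohmann ellipse has a_t = (r₁ + r₂)/2 = 8.3402×10^8 km.
Circular speed at r = 1.409232×10^9 km: v_c = √(μ/r) = 9.704 km/s.
Transfer-orbit speed at the same r (vis-viva, a = a_t): v_t = √[μ(2/r − 1/a_t)] = 5.406 km/s.
Δv₂ = |v_t − v_c| = |5.406 − 9.704| = 4.298 km/s.

Δv₂ = 4.30 km/s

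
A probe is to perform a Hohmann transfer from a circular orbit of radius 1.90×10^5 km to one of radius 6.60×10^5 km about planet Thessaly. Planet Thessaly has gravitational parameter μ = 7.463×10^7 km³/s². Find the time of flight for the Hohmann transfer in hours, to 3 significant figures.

The Hohmann ellipse has a_t = (r₁ + r₂)/2 = 4.250×10^5 km.
By Kepler's third law the transfer-orbit period is T = 2π√(a_t³/μ), so t = T/2 = 1.008×10^5 s.
Converting: 1.008×10^5 s ÷ 3600 s/hour = 28.0 hours.

t = 28.0 hours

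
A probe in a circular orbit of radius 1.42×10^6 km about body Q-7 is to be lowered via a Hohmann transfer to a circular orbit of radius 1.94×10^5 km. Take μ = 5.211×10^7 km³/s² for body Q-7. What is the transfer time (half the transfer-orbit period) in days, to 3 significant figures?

Semi-major axis of the transfer orbit: a_t = (1.420×10^6 + 1.940×10^5)/2 = 8.070×10^5 km.
Transfer time t = π√(a_t³/μ) = π√((8.070×10^5)³ / 5.211×10^7) = 3.155×10^5 s.
Converting: 3.155×10^5 s ÷ 86400 s/day = 3.65 days.

t = 3.65 days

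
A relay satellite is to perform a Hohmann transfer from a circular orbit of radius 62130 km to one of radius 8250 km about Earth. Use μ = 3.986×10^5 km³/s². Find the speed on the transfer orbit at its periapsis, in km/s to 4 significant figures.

Semi-major axis of the transfer orbit: a_t = (62130 + 8250)/2 = 35190 km.
The periapsis of the transfer ellipse is at r = 8250 km.
From the vis-viva equation, v = √[μ(2/r − 1/a_t)] = 9.236 km/s.

v = 9.236 km/s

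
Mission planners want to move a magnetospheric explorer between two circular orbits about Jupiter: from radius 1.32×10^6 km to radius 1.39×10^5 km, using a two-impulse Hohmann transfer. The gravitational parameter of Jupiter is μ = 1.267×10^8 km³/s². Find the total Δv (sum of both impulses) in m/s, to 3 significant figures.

Δv = 15900 m/s

The Hohmann ellipse has a_t = (r₁ + r₂)/2 = 7.295×10^5 km.
Circular speed at r₁: v₁ = √(μ/r₁) = √(1.267×10^8/1.320×10^6) = 9.7972 km/s.
Transfer-orbit speed at r₁ (vis-viva equation): v_a = √[μ(2/r₁ − 1/a_t)] = 4.2766 km/s.
First burn Δv₁ = |v_a − v₁| = 5.521 km/s.
Circular speed at r₂: v₂ = √(μ/r₂) = 30.19 km/s.
Transfer-orbit speed at r₂: v_p = √[μ(2/r₂ − 1/a_t)] = 40.61 km/s.
Second burn Δv₂ = |v₂ − v_p| = 10.42 km/s.
Total Δv = Δv₁ + Δv₂ = 15.94 km/s.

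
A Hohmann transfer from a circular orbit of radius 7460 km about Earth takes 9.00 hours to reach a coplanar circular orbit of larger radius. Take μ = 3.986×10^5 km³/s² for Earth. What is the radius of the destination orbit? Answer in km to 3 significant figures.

r₂ = 62300 km

Transfer time t = 9.00 hours = 32400 s, and t = π√(a_t³/μ).
So a_t = (μ t²/π²)^(1/3) = (3.986×10^5 × (32400)² / π²)^(1/3) = 34869 km.
Since a_t = (r₁ + r₂)/2, r₂ = 2a_t − r₁ = 2×34869 − 7460 = 62278 km.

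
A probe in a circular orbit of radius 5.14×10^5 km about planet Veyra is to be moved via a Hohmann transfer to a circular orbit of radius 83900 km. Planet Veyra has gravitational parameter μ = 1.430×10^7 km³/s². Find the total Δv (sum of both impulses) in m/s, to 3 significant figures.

Δv = 6540 m/s

The Hohmann ellipse has a_t = (r₁ + r₂)/2 = 2.9895×10^5 km.
Circular speed at r₁: v₁ = √(μ/r₁) = √(1.430×10^7/5.140×10^5) = 5.2746 km/s.
Transfer-orbit speed at r₁ (vis-viva equation): v_a = √[μ(2/r₁ − 1/a_t)] = 2.7943 km/s.
First burn Δv₁ = |v_a − v₁| = 2.4803 km/s.
At r₂, v₂ = √(μ/r₂) = 13.0553 km/s.
Transfer-orbit speed at r₂: v_p = √[μ(2/r₂ − 1/a_t)] = 17.1186 km/s.
Second burn Δv₂ = |v₂ − v_p| = 4.0633 km/s.
Δv = Δv₁ + Δv₂ = 2.4803 + 4.0633 = 6.544 km/s.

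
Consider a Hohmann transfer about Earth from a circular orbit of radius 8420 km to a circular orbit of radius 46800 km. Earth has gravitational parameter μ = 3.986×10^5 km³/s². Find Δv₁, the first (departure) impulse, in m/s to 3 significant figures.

The Hohmann ellipse has a_t = (r₁ + r₂)/2 = 27610 km.
On the circular orbit at r = 8420 km, v_c = √(μ/r) = 6.8804 km/s.
Vis-viva on the transfer ellipse at r = 8420 km gives v_t = √[μ(2/r − 1/a_t)] = 8.9578 km/s.
Δv₁ = |v_t − v_c| = |8.9578 − 6.8804| = 2.077 km/s.

Δv₁ = 2080 m/s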